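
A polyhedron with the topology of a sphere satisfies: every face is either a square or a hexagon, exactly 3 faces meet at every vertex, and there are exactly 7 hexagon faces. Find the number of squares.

Let x be the number of squares; then F = 7 + x.
Edge–face incidences: 2E = 6·7 + 4·x = 42 + 4x.
Every vertex has degree 3, so 3V = 2E.
Euler: V − E + F = 2 ⇒ (2E)/3 − E + (7 + x) = 2.
Multiply by 6: 2·(2E) − 3·(2E) + 6·(7 + x) = 12, i.e. 42 + 6x − (42 + 4x) = 12.
Collecting terms: 2x = 12, so x = 6.
Then 2E = 42 + 4·6 = 66, so E = 33, V = 2E/3 = 22, F = 7 + 6 = 13.

6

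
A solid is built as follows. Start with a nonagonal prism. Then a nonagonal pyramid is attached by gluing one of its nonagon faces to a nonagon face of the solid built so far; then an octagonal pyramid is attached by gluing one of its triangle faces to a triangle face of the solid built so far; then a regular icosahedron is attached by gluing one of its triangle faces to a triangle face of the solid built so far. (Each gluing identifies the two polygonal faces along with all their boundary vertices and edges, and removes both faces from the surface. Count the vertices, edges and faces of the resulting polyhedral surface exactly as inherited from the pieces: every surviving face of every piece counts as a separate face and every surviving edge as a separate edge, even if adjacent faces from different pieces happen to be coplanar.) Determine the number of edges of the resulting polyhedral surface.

A nonagonal prism: V=18, E=27, F=11.
Attach a nonagonal pyramid (V=10, E=18, F=10) along a 9-gon: merge 9 vertices and 9 edges, delete both glued faces → V=19, E=36, F=19.
Attach an octagonal pyramid (V=9, E=16, F=9) along a 3-gon: merge 3 vertices and 3 edges, delete both glued faces → V=25, E=49, F=26.
Attach a regular icosahedron (V=12, E=30, F=20) along a 3-gon: merge 3 vertices and 3 edges, delete both glued faces → V=34, E=76, F=44.
Check: V − E + F = 34 − 76 + 44 = 2.

76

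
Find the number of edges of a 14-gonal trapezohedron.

The n-trapezohedron (dual of the n-antiprism) has V = 2·14 + 2 = 30, E = 4·14 = 56, F = 2·14 = 28.
Check: V − E + F = 30 − 56 + 28 = 2.

56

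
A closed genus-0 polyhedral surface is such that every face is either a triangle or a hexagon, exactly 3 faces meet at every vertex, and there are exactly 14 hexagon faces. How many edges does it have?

Let x be the number of triangles; then F = 14 + x.
Edge–face incidences: 2E = 6·14 + 3·x = 84 + 3x.
Every vertex has degree 3, so 3V = 2E.
Euler: V − E + F = 2 ⇒ (2E)/3 − E + (14 + x) = 2.
Multiply by 6: 2·(2E) − 3·(2E) + 6·(14 + x) = 12, i.e. 84 + 6x − (84 + 3x) = 12.
Collecting terms: 3x = 12, so x = 4.
Then 2E = 84 + 3·4 = 96, so E = 48, V = 2E/3 = 32, F = 14 + 4 = 18.

48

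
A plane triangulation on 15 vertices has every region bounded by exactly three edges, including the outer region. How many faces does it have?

26

In a plane triangulation 3F = 2E and V − E + F = 2, so F = 2V − 4 = 2·15 − 4 = 26.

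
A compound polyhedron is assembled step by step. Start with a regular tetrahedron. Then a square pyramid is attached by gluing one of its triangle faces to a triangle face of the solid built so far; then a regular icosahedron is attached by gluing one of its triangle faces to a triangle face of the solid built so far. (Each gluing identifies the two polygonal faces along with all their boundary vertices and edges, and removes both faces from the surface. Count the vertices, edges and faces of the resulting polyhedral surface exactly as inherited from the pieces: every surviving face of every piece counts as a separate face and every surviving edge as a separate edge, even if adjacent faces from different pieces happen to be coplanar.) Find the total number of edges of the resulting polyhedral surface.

38

A regular tetrahedron: V=4, E=6, F=4.
Attach a square pyramid (V=5, E=8, F=5) along a 3-gon: merge 3 vertices and 3 edges, delete both glued faces → V=6, E=11, F=7.
Attach a regular icosahedron (V=12, E=30, F=20) along a 3-gon: merge 3 vertices and 3 edges, delete both glued faces → V=15, E=38, F=25.
Check: V − E + F = 15 − 38 + 25 = 2.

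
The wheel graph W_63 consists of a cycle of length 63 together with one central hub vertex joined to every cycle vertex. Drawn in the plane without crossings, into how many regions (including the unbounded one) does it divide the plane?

W_63 has V = 63 + 1 = 64 vertices and E = 2·63 = 126 edges.
By Euler's formula F = 2 − V + E = 2 − 64 + 126 = 64.

64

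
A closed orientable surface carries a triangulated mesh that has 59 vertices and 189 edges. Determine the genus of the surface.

Every face is a triangle and each edge borders two faces, so 3F = 2·189, giving F = 126.
χ = V − E + F = 59 − 189 + 126 = -4.
For a closed orientable surface χ = 2 − 2g, so g = (2 − (-4))/2 = 3.

3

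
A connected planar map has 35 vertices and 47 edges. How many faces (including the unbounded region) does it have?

14

Euler's formula for a connected plane graph: V − E + F = 2, so F = 2 − 35 + 47 = 14.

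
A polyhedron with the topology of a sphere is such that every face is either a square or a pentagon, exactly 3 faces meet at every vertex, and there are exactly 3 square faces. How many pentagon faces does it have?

6

Let x be the number of pentagons; then F = 3 + x.
Edge–face incidences: 2E = 4·3 + 5·x = 12 + 5x.
Every vertex has degree 3, so 3V = 2E.
Euler: V − E + F = 2 ⇒ (2E)/3 − E + (3 + x) = 2.
Multiply by 6: 2·(2E) − 3·(2E) + 6·(3 + x) = 12, i.e. 18 + 6x − (12 + 5x) = 12.
Collecting terms: x + 6 = 12, so x = 6.
Then 2E = 12 + 5·6 = 42, so E = 21, V = 2E/3 = 14, F = 3 + 6 = 9.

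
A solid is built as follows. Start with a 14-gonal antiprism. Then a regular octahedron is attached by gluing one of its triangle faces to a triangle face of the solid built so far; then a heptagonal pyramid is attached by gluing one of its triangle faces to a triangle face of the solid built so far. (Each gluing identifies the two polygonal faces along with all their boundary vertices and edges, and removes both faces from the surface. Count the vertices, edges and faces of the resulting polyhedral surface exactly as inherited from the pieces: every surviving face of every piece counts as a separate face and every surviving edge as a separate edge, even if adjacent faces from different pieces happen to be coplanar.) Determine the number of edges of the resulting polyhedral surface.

76

A 14-gonal antiprism: V=28, E=56, F=30.
Attach a regular octahedron (V=6, E=12, F=8) along a 3-gon: merge 3 vertices and 3 edges, delete both glued faces → V=31, E=65, F=36.
Attach a heptagonal pyramid (V=8, E=14, F=8) along a 3-gon: merge 3 vertices and 3 edges, delete both glued faces → V=36, E=76, F=42.
Check: V − E + F = 36 − 76 + 42 = 2.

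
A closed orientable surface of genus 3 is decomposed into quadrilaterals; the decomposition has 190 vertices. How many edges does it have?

388

χ = 2 − 2·3 = -4, and every face is a square so 4F = 2E.
V − E + F = -4 with E = 4F/2 gives 190 − (4/2 − 1)·F = -4, so F = 194 and E = 388.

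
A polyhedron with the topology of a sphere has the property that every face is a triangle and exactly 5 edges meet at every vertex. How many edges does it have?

30

Each face has 3 edges and each edge borders two faces, so 2E = 3F.
Each vertex has degree 5, so 5V = 2E and hence V = 3F/5.
Euler: V − E + F = 2 ⇒ (3F/5) − (3F/2) + F = 2.
Multiply by 10: (6 − 15 + 10)F = 20, i.e. 1F = 20.
So F = 20, E = 3·20/2 = 30, V = 3·20/5 = 12.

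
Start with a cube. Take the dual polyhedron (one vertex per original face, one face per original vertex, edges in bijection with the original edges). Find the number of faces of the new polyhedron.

The base solid has V = 8, E = 12, F = 6.
The dual swaps V and F and preserves E: V′ = F = 6, E′ = E = 12, F′ = V = 8.

8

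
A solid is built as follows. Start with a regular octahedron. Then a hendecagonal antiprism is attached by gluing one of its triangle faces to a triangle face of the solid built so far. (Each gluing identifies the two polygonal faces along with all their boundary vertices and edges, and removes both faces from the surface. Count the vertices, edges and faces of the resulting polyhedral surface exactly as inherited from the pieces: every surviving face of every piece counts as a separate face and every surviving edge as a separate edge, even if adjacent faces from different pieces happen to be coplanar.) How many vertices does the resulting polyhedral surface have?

25

A regular octahedron: V=6, E=12, F=8.
Attach a hendecagonal antiprism (V=22, E=44, F=24) along a 3-gon: merge 3 vertices and 3 edges, delete both glued faces → V=25, E=53, F=30.
Check: V − E + F = 25 − 53 + 30 = 2.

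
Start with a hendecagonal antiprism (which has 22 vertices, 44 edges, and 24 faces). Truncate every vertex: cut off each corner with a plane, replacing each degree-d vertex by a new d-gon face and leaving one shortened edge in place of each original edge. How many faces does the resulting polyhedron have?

46

Truncation replaces each original edge-end by a new vertex, so V′ = 2E = 88.
Each original edge survives, and each old vertex of degree d contributes d new edges; summing degrees gives Σd = 2E, so E′ = E + 2E = 3E = 132.
Each original face survives and each original vertex becomes one new face: F′ = F + V = 46.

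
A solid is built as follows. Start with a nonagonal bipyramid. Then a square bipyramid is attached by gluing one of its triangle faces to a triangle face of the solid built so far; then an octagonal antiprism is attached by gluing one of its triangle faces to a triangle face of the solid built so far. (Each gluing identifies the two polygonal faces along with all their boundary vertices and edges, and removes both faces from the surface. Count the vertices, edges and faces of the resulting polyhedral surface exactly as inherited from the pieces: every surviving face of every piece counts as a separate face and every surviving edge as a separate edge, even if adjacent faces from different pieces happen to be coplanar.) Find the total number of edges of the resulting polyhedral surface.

A nonagonal bipyramid: V=11, E=27, F=18.
Attach a square bipyramid (V=6, E=12, F=8) along a 3-gon: merge 3 vertices and 3 edges, delete both glued faces → V=14, E=36, F=24.
Attach an octagonal antiprism (V=16, E=32, F=18) along a 3-gon: merge 3 vertices and 3 edges, delete both glued faces → V=27, E=65, F=40.
Check: V − E + F = 27 − 65 + 40 = 2.

65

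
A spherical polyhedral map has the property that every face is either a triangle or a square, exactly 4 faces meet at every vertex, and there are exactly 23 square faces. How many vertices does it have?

29

Let x be the number of triangles; then F = 23 + x.
Edge–face incidences: 2E = 4·23 + 3·x = 92 + 3x.
Every vertex has degree 4, so 4V = 2E.
Euler: V − E + F = 2 ⇒ (2E)/4 − E + (23 + x) = 2.
Multiply by 8: 2·(2E) − 4·(2E) + 8·(23 + x) = 16, i.e. 184 + 8x − 2·(92 + 3x) = 16.
Collecting terms: 2x = 16, so x = 8.
Then 2E = 92 + 3·8 = 116, so E = 58, V = 2E/4 = 29, F = 23 + 8 = 31.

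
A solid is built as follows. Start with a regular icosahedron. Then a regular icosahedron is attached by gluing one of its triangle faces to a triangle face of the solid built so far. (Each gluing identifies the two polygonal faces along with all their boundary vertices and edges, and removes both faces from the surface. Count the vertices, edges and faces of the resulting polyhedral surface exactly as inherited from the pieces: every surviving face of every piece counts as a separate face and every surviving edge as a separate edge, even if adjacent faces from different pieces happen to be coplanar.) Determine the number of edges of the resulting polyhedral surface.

A regular icosahedron: V=12, E=30, F=20.
Attach a regular icosahedron (V=12, E=30, F=20) along a 3-gon: merge 3 vertices and 3 edges, delete both glued faces → V=21, E=57, F=38.
Check: V − E + F = 21 − 57 + 38 = 2.

57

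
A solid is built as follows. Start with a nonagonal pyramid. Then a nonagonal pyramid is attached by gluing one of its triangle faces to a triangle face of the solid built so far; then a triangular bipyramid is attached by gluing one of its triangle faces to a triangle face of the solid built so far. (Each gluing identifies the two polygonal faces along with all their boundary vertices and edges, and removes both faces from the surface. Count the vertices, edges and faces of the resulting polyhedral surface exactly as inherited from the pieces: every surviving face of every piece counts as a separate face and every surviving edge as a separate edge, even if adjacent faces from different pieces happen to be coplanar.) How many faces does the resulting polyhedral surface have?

A nonagonal pyramid: V=10, E=18, F=10.
Attach a nonagonal pyramid (V=10, E=18, F=10) along a 3-gon: merge 3 vertices and 3 edges, delete both glued faces → V=17, E=33, F=18.
Attach a triangular bipyramid (V=5, E=9, F=6) along a 3-gon: merge 3 vertices and 3 edges, delete both glued faces → V=19, E=39, F=22.
Check: V − E + F = 19 − 39 + 22 = 2.

22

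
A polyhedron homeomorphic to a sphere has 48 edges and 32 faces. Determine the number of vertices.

18

Here V − E + F = 2.
V = 2 + E − F = 2 + 48 − 32 = 18.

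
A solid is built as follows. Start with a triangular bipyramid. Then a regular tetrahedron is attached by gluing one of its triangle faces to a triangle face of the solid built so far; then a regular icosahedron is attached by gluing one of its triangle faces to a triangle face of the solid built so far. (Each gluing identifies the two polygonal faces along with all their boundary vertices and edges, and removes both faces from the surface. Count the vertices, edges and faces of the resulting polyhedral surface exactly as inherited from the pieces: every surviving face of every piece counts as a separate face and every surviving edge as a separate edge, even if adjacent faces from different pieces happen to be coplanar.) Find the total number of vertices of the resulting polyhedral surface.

A triangular bipyramid: V=5, E=9, F=6.
Attach a regular tetrahedron (V=4, E=6, F=4) along a 3-gon: merge 3 vertices and 3 edges, delete both glued faces → V=6, E=12, F=8.
Attach a regular icosahedron (V=12, E=30, F=20) along a 3-gon: merge 3 vertices and 3 edges, delete both glued faces → V=15, E=39, F=26.
Check: V − E + F = 15 − 39 + 26 = 2.

15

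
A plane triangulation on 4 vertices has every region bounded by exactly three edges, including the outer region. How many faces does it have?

In a plane triangulation 3F = 2E and V − E + F = 2, so F = 2V − 4 = 2·4 − 4 = 4.

4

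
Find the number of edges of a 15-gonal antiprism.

60

An antiprism on an n-gon has two n-gon caps and 2n triangles: V = 2·15 = 30, E = 4·15 = 60, F = 2·15 + 2 = 32.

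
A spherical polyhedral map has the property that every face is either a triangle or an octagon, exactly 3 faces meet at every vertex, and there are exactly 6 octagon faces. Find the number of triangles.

8

Let x be the number of triangles; then F = 6 + x.
Edge–face incidences: 2E = 8·6 + 3·x = 48 + 3x.
Every vertex has degree 3, so 3V = 2E.
Euler: V − E + F = 2 ⇒ (2E)/3 − E + (6 + x) = 2.
Multiply by 6: 2·(2E) − 3·(2E) + 6·(6 + x) = 12, i.e. 36 + 6x − (48 + 3x) = 12.
Collecting terms: 3x − 12 = 12, so 3x = 24, so x = 8.
Then 2E = 48 + 3·8 = 72, so E = 36, V = 2E/3 = 24, F = 6 + 8 = 14.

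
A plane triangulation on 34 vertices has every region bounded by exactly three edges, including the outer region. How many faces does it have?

In a plane triangulation 3F = 2E and V − E + F = 2, so F = 2V − 4 = 2·34 − 4 = 64.

64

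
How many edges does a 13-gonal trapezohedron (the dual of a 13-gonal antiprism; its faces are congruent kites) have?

52

The n-trapezohedron (dual of the n-antiprism) has V = 2·13 + 2 = 28, E = 4·13 = 52, F = 2·13 = 26.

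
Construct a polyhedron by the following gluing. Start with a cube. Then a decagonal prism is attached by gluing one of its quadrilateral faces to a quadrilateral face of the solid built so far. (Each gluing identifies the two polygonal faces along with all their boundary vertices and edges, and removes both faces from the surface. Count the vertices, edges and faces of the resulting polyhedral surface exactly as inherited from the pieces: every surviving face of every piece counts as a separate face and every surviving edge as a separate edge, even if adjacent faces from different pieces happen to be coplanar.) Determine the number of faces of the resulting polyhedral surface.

A cube: V=8, E=12, F=6.
Attach a decagonal prism (V=20, E=30, F=12) along a 4-gon: merge 4 vertices and 4 edges, delete both glued faces → V=24, E=38, F=16.
Check: V − E + F = 24 − 38 + 16 = 2.

16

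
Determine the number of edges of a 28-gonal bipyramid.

A bipyramid over an n-gon has 2n triangular faces and n + 2 vertices: V = 28 + 2 = 30, E = 3·28 = 84, F = 2·28 = 56.

84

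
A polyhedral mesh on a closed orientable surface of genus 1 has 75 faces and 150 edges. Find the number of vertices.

For a closed orientable surface of genus 1, χ = 2 − 2·1 = 0.
V = 0 + E − F = 0 + 150 − 75 = 75.

75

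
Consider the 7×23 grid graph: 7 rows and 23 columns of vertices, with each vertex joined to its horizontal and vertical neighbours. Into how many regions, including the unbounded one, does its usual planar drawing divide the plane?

The grid has V = 7·23 = 161 vertices and E = 7·22 + 23·6 = 292 edges.
F = 2 − V + E = 2 − 161 + 292 = 133.

133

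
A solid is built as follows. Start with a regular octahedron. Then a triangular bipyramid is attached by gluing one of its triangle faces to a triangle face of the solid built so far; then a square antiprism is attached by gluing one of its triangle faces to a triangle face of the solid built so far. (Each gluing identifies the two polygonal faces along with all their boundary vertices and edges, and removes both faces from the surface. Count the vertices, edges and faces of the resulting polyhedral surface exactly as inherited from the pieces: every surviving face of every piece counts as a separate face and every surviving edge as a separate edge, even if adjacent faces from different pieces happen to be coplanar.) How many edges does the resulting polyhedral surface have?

A regular octahedron: V=6, E=12, F=8.
Attach a triangular bipyramid (V=5, E=9, F=6) along a 3-gon: merge 3 vertices and 3 edges, delete both glued faces → V=8, E=18, F=12.
Attach a square antiprism (V=8, E=16, F=10) along a 3-gon: merge 3 vertices and 3 edges, delete both glued faces → V=13, E=31, F=20.
Check: V − E + F = 13 − 31 + 20 = 2.

31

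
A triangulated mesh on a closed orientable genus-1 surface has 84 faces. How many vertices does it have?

42

χ = 2 − 2·1 = 0, and every face is a triangle so 3F = 2E.
E = 3·84/2 = 126. Then V = 0 + E − F = 0 + 126 − 84 = 42.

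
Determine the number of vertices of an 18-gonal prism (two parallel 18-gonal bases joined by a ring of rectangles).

36

A prism on an n-gon has two n-gon bases and n rectangular sides: V = 2·18 = 36, E = 3·18 = 54, F = 18 + 2 = 20.
Check: V − E + F = 36 − 54 + 20 = 2.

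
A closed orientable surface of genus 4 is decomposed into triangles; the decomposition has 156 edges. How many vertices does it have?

46

χ = 2 − 2·4 = -6, and every face is a triangle so 3F = 2E.
F = 2E/3 = 104. Then V = -6 + E − F = -6 + 156 − 104 = 46.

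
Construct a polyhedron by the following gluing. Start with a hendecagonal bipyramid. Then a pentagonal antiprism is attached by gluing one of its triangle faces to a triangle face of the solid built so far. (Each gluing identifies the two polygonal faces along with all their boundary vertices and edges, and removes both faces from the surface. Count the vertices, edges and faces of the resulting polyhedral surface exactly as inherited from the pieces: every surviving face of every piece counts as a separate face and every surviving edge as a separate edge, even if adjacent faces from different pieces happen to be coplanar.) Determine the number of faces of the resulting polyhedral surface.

A hendecagonal bipyramid: V=13, E=33, F=22.
Attach a pentagonal antiprism (V=10, E=20, F=12) along a 3-gon: merge 3 vertices and 3 edges, delete both glued faces → V=20, E=50, F=32.
Check: V − E + F = 20 − 50 + 32 = 2.

32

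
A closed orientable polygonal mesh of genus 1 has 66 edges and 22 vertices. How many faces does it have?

44

For a closed orientable surface of genus 1, χ = 2 − 2·1 = 0.
F = 0 − V + E = 0 − 22 + 66 = 44.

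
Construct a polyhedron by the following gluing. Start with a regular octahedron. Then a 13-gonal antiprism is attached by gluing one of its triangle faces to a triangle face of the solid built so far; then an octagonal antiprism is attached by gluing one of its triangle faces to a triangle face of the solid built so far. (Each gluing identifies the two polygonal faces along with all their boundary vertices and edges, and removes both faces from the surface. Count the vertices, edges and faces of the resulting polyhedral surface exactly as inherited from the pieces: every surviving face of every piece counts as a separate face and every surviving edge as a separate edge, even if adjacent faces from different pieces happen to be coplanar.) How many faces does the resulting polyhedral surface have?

A regular octahedron: V=6, E=12, F=8.
Attach a 13-gonal antiprism (V=26, E=52, F=28) along a 3-gon: merge 3 vertices and 3 edges, delete both glued faces → V=29, E=61, F=34.
Attach an octagonal antiprism (V=16, E=32, F=18) along a 3-gon: merge 3 vertices and 3 edges, delete both glued faces → V=42, E=90, F=50.
Check: V − E + F = 42 − 90 + 50 = 2.

50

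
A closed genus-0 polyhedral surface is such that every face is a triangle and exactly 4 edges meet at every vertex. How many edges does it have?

12

Each face has 3 edges and each edge borders two faces, so 2E = 3F.
Each vertex has degree 4, so 4V = 2E and hence V = 3F/4.
Euler: V − E + F = 2 ⇒ (3F/4) − (3F/2) + F = 2.
Multiply by 8: (6 − 12 + 8)F = 16, i.e. 2F = 16.
So F = 8, E = 3·8/2 = 12, V = 3·8/4 = 6.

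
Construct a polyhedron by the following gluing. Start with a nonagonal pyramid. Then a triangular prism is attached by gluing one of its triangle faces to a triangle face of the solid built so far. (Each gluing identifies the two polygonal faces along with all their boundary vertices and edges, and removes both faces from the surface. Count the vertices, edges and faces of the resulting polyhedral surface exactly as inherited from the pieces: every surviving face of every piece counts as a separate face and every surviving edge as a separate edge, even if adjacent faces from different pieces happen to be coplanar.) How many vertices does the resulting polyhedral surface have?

13

A nonagonal pyramid: V=10, E=18, F=10.
Attach a triangular prism (V=6, E=9, F=5) along a 3-gon: merge 3 vertices and 3 edges, delete both glued faces → V=13, E=24, F=13.
Check: V − E + F = 13 − 24 + 13 = 2.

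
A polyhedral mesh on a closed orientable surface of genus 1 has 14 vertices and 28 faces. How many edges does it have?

42

For a closed orientable surface of genus 1, χ = 2 − 2·1 = 0.
E = V + F − (0) = 14 + 28 − (0) = 42.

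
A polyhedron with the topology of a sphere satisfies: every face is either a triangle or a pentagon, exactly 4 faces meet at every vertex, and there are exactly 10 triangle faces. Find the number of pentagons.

2

Let x be the number of pentagons; then F = 10 + x.
Edge–face incidences: 2E = 3·10 + 5·x = 30 + 5x.
Every vertex has degree 4, so 4V = 2E.
Euler: V − E + F = 2 ⇒ (2E)/4 − E + (10 + x) = 2.
Multiply by 8: 2·(2E) − 4·(2E) + 8·(10 + x) = 16, i.e. 80 + 8x − 2·(30 + 5x) = 16.
Collecting terms: −2x + 20 = 16, so −2x = −4, so x = 2.
Then 2E = 30 + 5·2 = 40, so E = 20, V = 2E/4 = 10, F = 10 + 2 = 12.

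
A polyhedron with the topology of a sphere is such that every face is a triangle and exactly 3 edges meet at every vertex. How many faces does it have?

4

Each face has 3 edges and each edge borders two faces, so 2E = 3F.
Each vertex has degree 3, so 3V = 2E and hence V = 3F/3.
Euler: V − E + F = 2 ⇒ (3F/3) − (3F/2) + F = 2.
Multiply by 6: (6 − 9 + 6)F = 12, i.e. 3F = 12.
So F = 4, E = 3·4/2 = 6, V = 3·4/3 = 4.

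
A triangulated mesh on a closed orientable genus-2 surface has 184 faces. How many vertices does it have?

90

χ = 2 − 2·2 = -2, and every face is a triangle so 3F = 2E.
E = 3·184/2 = 276. Then V = -2 + E − F = -2 + 276 − 184 = 90.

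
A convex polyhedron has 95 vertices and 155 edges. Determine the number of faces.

62

Here V − E + F = 2.
F = 2 − V + E = 2 − 95 + 155 = 62.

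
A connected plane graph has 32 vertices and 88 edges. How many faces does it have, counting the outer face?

58

Euler's formula for a connected plane graph: V − E + F = 2, so F = 2 − 32 + 88 = 58.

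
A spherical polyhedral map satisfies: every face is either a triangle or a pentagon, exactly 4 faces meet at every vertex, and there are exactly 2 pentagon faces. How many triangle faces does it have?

Let x be the number of triangles; then F = 2 + x.
Edge–face incidences: 2E = 5·2 + 3·x = 10 + 3x.
Every vertex has degree 4, so 4V = 2E.
Euler: V − E + F = 2 ⇒ (2E)/4 − E + (2 + x) = 2.
Multiply by 8: 2·(2E) − 4·(2E) + 8·(2 + x) = 16, i.e. 16 + 8x − 2·(10 + 3x) = 16.
Collecting terms: 2x − 4 = 16, so 2x = 20, so x = 10.
Then 2E = 10 + 3·10 = 40, so E = 20, V = 2E/4 = 10, F = 2 + 10 = 12.

10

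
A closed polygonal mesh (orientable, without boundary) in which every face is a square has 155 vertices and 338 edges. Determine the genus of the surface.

Every face is a square and each edge borders two faces, so 4F = 2·338, giving F = 169.
χ = V − E + F = 155 − 338 + 169 = -14.
For a closed orientable surface χ = 2 − 2g, so g = (2 − (-14))/2 = 8.

8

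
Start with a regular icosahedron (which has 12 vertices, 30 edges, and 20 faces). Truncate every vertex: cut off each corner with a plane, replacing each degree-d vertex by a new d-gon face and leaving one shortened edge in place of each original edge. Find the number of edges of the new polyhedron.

90

Truncation replaces each original edge-end by a new vertex, so V′ = 2E = 60.
Each original edge survives, and each old vertex of degree d contributes d new edges; summing degrees gives Σd = 2E, so E′ = E + 2E = 3E = 90.
Each original face survives and each original vertex becomes one new face: F′ = F + V = 32.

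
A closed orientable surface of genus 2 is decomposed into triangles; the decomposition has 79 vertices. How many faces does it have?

162

χ = 2 − 2·2 = -2, and every face is a triangle so 3F = 2E.
V − E + F = -2 with E = 3F/2 gives 79 − (3/2 − 1)·F = -2, so F = 162 and E = 243.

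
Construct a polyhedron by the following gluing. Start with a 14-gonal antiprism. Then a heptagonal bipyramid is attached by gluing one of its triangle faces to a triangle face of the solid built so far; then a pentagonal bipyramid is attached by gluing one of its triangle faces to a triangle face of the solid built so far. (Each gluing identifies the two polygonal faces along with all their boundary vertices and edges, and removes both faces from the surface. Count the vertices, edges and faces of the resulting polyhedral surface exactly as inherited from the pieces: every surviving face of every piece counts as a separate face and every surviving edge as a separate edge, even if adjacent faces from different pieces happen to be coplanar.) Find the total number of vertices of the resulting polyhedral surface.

38

A 14-gonal antiprism: V=28, E=56, F=30.
Attach a heptagonal bipyramid (V=9, E=21, F=14) along a 3-gon: merge 3 vertices and 3 edges, delete both glued faces → V=34, E=74, F=42.
Attach a pentagonal bipyramid (V=7, E=15, F=10) along a 3-gon: merge 3 vertices and 3 edges, delete both glued faces → V=38, E=86, F=50.
Check: V − E + F = 38 − 86 + 50 = 2.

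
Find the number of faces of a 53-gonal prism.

A prism on an n-gon has two n-gon bases and n rectangular sides: V = 2·53 = 106, E = 3·53 = 159, F = 53 + 2 = 55.

55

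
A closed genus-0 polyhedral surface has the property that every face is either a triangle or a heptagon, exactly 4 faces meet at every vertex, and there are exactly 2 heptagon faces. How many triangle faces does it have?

Let x be the number of triangles; then F = 2 + x.
Edge–face incidences: 2E = 7·2 + 3·x = 14 + 3x.
Every vertex has degree 4, so 4V = 2E.
Euler: V − E + F = 2 ⇒ (2E)/4 − E + (2 + x) = 2.
Multiply by 8: 2·(2E) − 4·(2E) + 8·(2 + x) = 16, i.e. 16 + 8x − 2·(14 + 3x) = 16.
Collecting terms: 2x − 12 = 16, so 2x = 28, so x = 14.
Then 2E = 14 + 3·14 = 56, so E = 28, V = 2E/4 = 14, F = 2 + 14 = 16.

14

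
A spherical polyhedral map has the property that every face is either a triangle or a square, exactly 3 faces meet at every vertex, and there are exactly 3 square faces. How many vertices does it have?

6

Let x be the number of triangles; then F = 3 + x.
Edge–face incidences: 2E = 4·3 + 3·x = 12 + 3x.
Every vertex has degree 3, so 3V = 2E.
Euler: V − E + F = 2 ⇒ (2E)/3 − E + (3 + x) = 2.
Multiply by 6: 2·(2E) − 3·(2E) + 6·(3 + x) = 12, i.e. 18 + 6x − (12 + 3x) = 12.
Collecting terms: 3x + 6 = 12, so 3x = 6, so x = 2.
Then 2E = 12 + 3·2 = 18, so E = 9, V = 2E/3 = 6, F = 3 + 2 = 5.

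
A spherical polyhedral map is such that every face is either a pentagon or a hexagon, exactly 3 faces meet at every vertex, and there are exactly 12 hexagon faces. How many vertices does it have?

Let x be the number of pentagons; then F = 12 + x.
Edge–face incidences: 2E = 6·12 + 5·x = 72 + 5x.
Every vertex has degree 3, so 3V = 2E.
Euler: V − E + F = 2 ⇒ (2E)/3 − E + (12 + x) = 2.
Multiply by 6: 2·(2E) − 3·(2E) + 6·(12 + x) = 12, i.e. 72 + 6x − (72 + 5x) = 12.
Collecting terms: x = 12.
Then 2E = 72 + 5·12 = 132, so E = 66, V = 2E/3 = 44, F = 12 + 12 = 24.

44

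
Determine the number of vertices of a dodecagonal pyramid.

A pyramid on an n-gon base has one n-gon and n triangles: V = 12 + 1 = 13, E = 2·12 = 24, F = 12 + 1 = 13.
Check: V − E + F = 13 − 24 + 13 = 2.

13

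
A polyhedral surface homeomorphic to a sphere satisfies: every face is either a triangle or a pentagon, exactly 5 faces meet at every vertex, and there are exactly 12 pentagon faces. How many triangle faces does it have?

Let x be the number of triangles; then F = 12 + x.
Edge–face incidences: 2E = 5·12 + 3·x = 60 + 3x.
Every vertex has degree 5, so 5V = 2E.
Euler: V − E + F = 2 ⇒ (2E)/5 − E + (12 + x) = 2.
Multiply by 10: 2·(2E) − 5·(2E) + 10·(12 + x) = 20, i.e. 120 + 10x − 3·(60 + 3x) = 20.
Collecting terms: x − 60 = 20, so x = 80.
Then 2E = 60 + 3·80 = 300, so E = 150, V = 2E/5 = 60, F = 12 + 80 = 92.

80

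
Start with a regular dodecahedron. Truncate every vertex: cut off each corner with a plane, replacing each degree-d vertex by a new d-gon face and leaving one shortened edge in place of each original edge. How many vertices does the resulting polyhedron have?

The base solid has V = 20, E = 30, F = 12.
Truncation replaces each original edge-end by a new vertex, so V′ = 2E = 60.
Each original edge survives, and each old vertex of degree d contributes d new edges; summing degrees gives Σd = 2E, so E′ = E + 2E = 3E = 90.
Each original face survives and each original vertex becomes one new face: F′ = F + V = 32.

60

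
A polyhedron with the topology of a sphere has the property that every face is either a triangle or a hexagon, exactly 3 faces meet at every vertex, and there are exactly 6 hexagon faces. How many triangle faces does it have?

4

Let x be the number of triangles; then F = 6 + x.
Edge–face incidences: 2E = 6·6 + 3·x = 36 + 3x.
Every vertex has degree 3, so 3V = 2E.
Euler: V − E + F = 2 ⇒ (2E)/3 − E + (6 + x) = 2.
Multiply by 6: 2·(2E) − 3·(2E) + 6·(6 + x) = 12, i.e. 36 + 6x − (36 + 3x) = 12.
Collecting terms: 3x = 12, so x = 4.
Then 2E = 36 + 3·4 = 48, so E = 24, V = 2E/3 = 16, F = 6 + 4 = 10.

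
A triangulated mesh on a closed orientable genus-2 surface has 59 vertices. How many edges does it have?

183

χ = 2 − 2·2 = -2, and every face is a triangle so 3F = 2E.
V − E + F = -2 with E = 3F/2 gives 59 − (3/2 − 1)·F = -2, so F = 122 and E = 183.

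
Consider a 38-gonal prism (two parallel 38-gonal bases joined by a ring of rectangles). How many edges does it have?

A prism on an n-gon has two n-gon bases and n rectangular sides: V = 2·38 = 76, E = 3·38 = 114, F = 38 + 2 = 40.
Check: V − E + F = 76 − 114 + 40 = 2.

114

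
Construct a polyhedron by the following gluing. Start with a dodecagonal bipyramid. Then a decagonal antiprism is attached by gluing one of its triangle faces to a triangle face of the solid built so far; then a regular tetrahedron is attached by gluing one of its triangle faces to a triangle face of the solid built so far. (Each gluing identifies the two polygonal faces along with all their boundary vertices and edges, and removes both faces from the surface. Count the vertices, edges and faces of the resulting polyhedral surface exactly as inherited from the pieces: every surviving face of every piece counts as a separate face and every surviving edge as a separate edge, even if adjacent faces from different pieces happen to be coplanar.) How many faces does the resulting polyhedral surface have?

46

A dodecagonal bipyramid: V=14, E=36, F=24.
Attach a decagonal antiprism (V=20, E=40, F=22) along a 3-gon: merge 3 vertices and 3 edges, delete both glued faces → V=31, E=73, F=44.
Attach a regular tetrahedron (V=4, E=6, F=4) along a 3-gon: merge 3 vertices and 3 edges, delete both glued faces → V=32, E=76, F=46.
Check: V − E + F = 32 − 76 + 46 = 2.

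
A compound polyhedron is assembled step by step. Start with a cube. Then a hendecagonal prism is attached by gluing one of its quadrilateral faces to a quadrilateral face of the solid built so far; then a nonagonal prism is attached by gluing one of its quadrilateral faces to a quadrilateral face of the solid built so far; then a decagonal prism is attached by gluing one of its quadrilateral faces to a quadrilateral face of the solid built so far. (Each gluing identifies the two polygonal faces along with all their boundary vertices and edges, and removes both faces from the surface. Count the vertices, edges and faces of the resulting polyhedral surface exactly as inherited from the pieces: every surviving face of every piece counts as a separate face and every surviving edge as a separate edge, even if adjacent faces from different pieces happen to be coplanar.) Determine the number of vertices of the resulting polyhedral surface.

A cube: V=8, E=12, F=6.
Attach a hendecagonal prism (V=22, E=33, F=13) along a 4-gon: merge 4 vertices and 4 edges, delete both glued faces → V=26, E=41, F=17.
Attach a nonagonal prism (V=18, E=27, F=11) along a 4-gon: merge 4 vertices and 4 edges, delete both glued faces → V=40, E=64, F=26.
Attach a decagonal prism (V=20, E=30, F=12) along a 4-gon: merge 4 vertices and 4 edges, delete both glued faces → V=56, E=90, F=36.
Check: V − E + F = 56 − 90 + 36 = 2.

56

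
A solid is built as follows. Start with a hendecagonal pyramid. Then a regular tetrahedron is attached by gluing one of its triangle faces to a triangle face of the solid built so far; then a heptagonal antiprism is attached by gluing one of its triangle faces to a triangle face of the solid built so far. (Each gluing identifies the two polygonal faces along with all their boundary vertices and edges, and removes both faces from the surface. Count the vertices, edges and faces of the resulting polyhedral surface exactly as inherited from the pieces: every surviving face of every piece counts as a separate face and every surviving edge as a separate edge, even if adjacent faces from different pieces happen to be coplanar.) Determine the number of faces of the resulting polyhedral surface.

A hendecagonal pyramid: V=12, E=22, F=12.
Attach a regular tetrahedron (V=4, E=6, F=4) along a 3-gon: merge 3 vertices and 3 edges, delete both glued faces → V=13, E=25, F=14.
Attach a heptagonal antiprism (V=14, E=28, F=16) along a 3-gon: merge 3 vertices and 3 edges, delete both glued faces → V=24, E=50, F=28.
Check: V − E + F = 24 − 50 + 28 = 2.

28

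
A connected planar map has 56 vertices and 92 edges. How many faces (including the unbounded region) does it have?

Euler's formula for a connected plane graph: V − E + F = 2, so F = 2 − 56 + 92 = 38.

38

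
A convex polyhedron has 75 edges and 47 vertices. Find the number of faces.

30

Here V − E + F = 2.
F = 2 − V + E = 2 − 47 + 75 = 30.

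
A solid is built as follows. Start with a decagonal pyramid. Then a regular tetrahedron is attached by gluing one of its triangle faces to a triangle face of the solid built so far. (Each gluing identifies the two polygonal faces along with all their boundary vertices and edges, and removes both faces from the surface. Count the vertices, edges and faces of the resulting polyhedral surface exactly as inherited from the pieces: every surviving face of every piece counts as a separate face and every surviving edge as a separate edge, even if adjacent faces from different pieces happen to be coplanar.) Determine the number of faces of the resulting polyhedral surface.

A decagonal pyramid: V=11, E=20, F=11.
Attach a regular tetrahedron (V=4, E=6, F=4) along a 3-gon: merge 3 vertices and 3 edges, delete both glued faces → V=12, E=23, F=13.
Check: V − E + F = 12 − 23 + 13 = 2.

13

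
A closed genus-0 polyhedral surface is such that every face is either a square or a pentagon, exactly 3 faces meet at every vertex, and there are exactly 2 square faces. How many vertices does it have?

Let x be the number of pentagons; then F = 2 + x.
Edge–face incidences: 2E = 4·2 + 5·x = 8 + 5x.
Every vertex has degree 3, so 3V = 2E.
Euler: V − E + F = 2 ⇒ (2E)/3 − E + (2 + x) = 2.
Multiply by 6: 2·(2E) − 3·(2E) + 6·(2 + x) = 12, i.e. 12 + 6x − (8 + 5x) = 12.
Collecting terms: x + 4 = 12, so x = 8.
Then 2E = 8 + 5·8 = 48, so E = 24, V = 2E/3 = 16, F = 2 + 8 = 10.

16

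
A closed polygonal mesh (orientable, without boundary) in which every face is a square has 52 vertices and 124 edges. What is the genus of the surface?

Every face is a square and each edge borders two faces, so 4F = 2·124, giving F = 62.
χ = V − E + F = 52 − 124 + 62 = -10.
For a closed orientable surface χ = 2 − 2g, so g = (2 − (-10))/2 = 6.

6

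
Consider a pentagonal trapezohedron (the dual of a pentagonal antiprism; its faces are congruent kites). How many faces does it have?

The n-trapezohedron (dual of the n-antiprism) has V = 2·5 + 2 = 12, E = 4·5 = 20, F = 2·5 = 10.

10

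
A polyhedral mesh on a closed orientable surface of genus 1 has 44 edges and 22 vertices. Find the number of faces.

For a closed orientable surface of genus 1, χ = 2 − 2·1 = 0.
F = 0 − V + E = 0 − 22 + 44 = 22.

22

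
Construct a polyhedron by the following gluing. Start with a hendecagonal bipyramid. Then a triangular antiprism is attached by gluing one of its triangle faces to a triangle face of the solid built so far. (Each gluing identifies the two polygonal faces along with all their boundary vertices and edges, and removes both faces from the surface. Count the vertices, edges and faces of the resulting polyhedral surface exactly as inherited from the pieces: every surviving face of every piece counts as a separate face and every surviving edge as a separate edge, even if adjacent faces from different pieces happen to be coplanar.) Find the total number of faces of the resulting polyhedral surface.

28

A hendecagonal bipyramid: V=13, E=33, F=22.
Attach a triangular antiprism (V=6, E=12, F=8) along a 3-gon: merge 3 vertices and 3 edges, delete both glued faces → V=16, E=42, F=28.
Check: V − E + F = 16 − 42 + 28 = 2.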